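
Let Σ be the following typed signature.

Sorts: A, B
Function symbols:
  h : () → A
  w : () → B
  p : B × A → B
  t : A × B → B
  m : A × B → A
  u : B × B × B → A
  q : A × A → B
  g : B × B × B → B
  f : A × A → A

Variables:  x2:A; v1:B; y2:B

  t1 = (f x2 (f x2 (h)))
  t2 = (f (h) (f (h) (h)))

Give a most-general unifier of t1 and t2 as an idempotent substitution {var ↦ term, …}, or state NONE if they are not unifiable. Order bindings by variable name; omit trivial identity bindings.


{x2 ↦ (h)}


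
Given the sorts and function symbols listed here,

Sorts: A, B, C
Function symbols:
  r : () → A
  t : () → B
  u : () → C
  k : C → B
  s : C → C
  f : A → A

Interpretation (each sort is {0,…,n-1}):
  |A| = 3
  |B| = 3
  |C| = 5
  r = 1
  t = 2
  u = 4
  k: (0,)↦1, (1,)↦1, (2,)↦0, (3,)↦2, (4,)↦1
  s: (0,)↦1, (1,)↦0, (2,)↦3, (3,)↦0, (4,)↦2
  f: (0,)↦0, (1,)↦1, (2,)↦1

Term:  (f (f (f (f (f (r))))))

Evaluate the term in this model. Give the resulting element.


value = 1

  r = 1
  (f (r)) = f(1,) = 1
  (f (f (r))) = f(1,) = 1
  (f (f (f (r)))) = f(1,) = 1
  (f (f (f (f (r))))) = f(1,) = 1
  (f (f (f (f (f (r)))))) = f(1,) = 1


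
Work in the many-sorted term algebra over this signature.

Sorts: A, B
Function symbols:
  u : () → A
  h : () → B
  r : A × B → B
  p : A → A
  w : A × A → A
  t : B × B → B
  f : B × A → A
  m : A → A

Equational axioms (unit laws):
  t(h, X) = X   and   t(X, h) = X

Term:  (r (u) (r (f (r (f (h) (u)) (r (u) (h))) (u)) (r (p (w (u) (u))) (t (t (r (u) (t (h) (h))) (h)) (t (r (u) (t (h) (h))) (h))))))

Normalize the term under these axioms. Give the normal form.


1. (r (u) (r (f (r (f (h) (u)) (r (u) (h))) (u)) (r (p (w (u) (u))) (t (t (r (u) (t (h) (h))) (h)) (t (r (u) (t (h) (h))) (h))))))  →  (r (u) (r (f (r (f (h) (u)) (r (u) (h))) (u)) (r (p (w (u) (u))) (t (r (u) (t (h) (h))) (t (r (u) (t (h) (h))) (h))))))
2. (r (u) (r (f (r (f (h) (u)) (r (u) (h))) (u)) (r (p (w (u) (u))) (t (r (u) (t (h) (h))) (t (r (u) (t (h) (h))) (h))))))  →  (r (u) (r (f (r (f (h) (u)) (r (u) (h))) (u)) (r (p (w (u) (u))) (t (r (u) (h)) (t (r (u) (t (h) (h))) (h))))))
3. (r (u) (r (f (r (f (h) (u)) (r (u) (h))) (u)) (r (p (w (u) (u))) (t (r (u) (h)) (t (r (u) (t (h) (h))) (h))))))  →  (r (u) (r (f (r (f (h) (u)) (r (u) (h))) (u)) (r (p (w (u) (u))) (t (r (u) (h)) (r (u) (t (h) (h)))))))
4. (r (u) (r (f (r (f (h) (u)) (r (u) (h))) (u)) (r (p (w (u) (u))) (t (r (u) (h)) (r (u) (t (h) (h)))))))  →  (r (u) (r (f (r (f (h) (u)) (r (u) (h))) (u)) (r (p (w (u) (u))) (t (r (u) (h)) (r (u) (h))))))

normal form = (r (u) (r (f (r (f (h) (u)) (r (u) (h))) (u)) (r (p (w (u) (u))) (t (r (u) (h)) (r (u) (h))))))


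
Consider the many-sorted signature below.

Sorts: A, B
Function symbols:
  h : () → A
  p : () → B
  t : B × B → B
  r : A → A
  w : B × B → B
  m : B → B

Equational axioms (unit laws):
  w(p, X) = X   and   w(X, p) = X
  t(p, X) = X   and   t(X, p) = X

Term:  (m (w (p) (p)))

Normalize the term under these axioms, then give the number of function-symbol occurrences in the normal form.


size = 2

1. (m (w (p) (p)))  →  (m (p))
normal form: (m (p))


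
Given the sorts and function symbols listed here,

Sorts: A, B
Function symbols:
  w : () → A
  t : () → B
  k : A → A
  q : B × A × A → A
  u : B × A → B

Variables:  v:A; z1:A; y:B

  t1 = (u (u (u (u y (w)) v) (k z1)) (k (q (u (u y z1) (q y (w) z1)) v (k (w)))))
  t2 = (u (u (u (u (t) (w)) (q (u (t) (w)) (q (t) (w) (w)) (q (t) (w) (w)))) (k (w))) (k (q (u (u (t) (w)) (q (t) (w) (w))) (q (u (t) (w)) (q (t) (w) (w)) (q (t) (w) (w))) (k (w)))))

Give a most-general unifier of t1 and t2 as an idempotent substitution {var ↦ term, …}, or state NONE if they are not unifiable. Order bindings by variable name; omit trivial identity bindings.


{v ↦ (q (u (t) (w)) (q (t) (w) (w)) (q (t) (w) (w))), y ↦ (t), z1 ↦ (w)}


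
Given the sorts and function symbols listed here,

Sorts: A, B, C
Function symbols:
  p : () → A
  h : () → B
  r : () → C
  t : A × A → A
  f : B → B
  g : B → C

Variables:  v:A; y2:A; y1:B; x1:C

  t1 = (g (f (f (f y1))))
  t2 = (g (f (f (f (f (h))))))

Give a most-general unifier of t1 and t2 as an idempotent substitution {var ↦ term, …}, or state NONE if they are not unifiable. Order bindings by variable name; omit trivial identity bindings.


{y1 ↦ (f (h))}


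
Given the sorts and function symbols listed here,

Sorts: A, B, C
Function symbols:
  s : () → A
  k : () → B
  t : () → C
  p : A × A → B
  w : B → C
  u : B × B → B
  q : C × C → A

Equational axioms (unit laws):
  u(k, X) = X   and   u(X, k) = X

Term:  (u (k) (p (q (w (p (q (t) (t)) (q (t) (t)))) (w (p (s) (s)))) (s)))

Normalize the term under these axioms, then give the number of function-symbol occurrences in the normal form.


size = 15

1. (u (k) (p (q (w (p (q (t) (t)) (q (t) (t)))) (w (p (s) (s)))) (s)))  →  (p (q (w (p (q (t) (t)) (q (t) (t)))) (w (p (s) (s)))) (s))
normal form: (p (q (w (p (q (t) (t)) (q (t) (t)))) (w (p (s) (s)))) (s))


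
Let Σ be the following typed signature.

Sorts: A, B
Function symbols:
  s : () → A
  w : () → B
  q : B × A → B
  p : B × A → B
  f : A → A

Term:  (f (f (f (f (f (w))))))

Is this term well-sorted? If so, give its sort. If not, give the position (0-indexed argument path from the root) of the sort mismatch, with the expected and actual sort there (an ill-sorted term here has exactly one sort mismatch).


          (w) : B
        (f (w)) : ✗ arg 0 at [0, 0, 0, 0, 0] has sort B, expected A

ill-sorted at position [0, 0, 0, 0, 0]: expected A, got B


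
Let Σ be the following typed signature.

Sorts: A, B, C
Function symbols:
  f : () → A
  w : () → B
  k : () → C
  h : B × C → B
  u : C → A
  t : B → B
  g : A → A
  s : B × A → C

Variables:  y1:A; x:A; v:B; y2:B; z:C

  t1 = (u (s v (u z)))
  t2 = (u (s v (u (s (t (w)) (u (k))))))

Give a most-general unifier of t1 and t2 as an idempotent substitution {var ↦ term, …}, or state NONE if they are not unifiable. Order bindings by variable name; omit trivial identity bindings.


{z ↦ (s (t (w)) (u (k)))}


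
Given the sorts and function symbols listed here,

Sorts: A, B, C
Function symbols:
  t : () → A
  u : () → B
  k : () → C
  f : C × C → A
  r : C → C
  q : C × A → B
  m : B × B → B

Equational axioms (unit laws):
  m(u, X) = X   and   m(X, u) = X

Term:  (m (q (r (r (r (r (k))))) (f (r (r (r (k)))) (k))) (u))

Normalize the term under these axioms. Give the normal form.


normal form = (q (r (r (r (r (k))))) (f (r (r (r (k)))) (k)))

1. (m (q (r (r (r (r (k))))) (f (r (r (r (k)))) (k))) (u))  →  (q (r (r (r (r (k))))) (f (r (r (r (k)))) (k)))


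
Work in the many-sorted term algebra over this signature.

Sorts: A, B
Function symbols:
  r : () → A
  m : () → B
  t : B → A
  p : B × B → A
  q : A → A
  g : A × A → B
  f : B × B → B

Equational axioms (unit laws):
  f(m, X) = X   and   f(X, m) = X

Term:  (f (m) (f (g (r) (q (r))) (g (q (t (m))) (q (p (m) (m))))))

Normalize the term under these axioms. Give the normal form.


normal form = (f (g (r) (q (r))) (g (q (t (m))) (q (p (m) (m)))))

1. (f (m) (f (g (r) (q (r))) (g (q (t (m))) (q (p (m) (m))))))  →  (f (g (r) (q (r))) (g (q (t (m))) (q (p (m) (m)))))


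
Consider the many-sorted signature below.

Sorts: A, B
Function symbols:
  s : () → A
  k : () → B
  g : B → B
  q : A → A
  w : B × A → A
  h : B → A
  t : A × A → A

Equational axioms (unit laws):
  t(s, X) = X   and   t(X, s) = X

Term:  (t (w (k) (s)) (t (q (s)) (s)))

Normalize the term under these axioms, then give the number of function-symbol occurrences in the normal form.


size = 6

1. (t (w (k) (s)) (t (q (s)) (s)))  →  (t (w (k) (s)) (q (s)))
normal form: (t (w (k) (s)) (q (s)))


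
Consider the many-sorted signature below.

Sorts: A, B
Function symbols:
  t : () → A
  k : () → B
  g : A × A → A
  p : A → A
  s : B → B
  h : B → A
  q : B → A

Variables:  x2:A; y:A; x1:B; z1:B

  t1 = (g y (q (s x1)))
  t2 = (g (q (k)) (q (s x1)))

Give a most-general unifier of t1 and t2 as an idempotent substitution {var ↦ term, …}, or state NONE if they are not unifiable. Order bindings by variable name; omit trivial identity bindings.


{y ↦ (q (k))}


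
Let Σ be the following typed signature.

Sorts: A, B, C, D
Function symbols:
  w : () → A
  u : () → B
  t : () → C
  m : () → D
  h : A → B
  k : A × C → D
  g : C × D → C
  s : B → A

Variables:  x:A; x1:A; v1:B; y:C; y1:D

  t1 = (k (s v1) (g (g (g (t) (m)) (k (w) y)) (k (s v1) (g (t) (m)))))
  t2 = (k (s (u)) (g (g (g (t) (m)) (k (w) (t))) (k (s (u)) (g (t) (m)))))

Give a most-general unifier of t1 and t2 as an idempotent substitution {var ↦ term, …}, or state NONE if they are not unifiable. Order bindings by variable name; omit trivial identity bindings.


{v1 ↦ (u), y ↦ (t)}


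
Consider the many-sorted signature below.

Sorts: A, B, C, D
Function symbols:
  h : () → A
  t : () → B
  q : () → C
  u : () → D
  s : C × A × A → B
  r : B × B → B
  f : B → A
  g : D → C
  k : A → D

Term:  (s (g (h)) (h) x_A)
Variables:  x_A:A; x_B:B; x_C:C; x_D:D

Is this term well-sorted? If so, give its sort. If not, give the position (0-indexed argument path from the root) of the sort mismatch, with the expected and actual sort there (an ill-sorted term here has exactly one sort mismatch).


ill-sorted at position [0, 0]: expected D, got A

    (h) : A
  (g (h)) : ✗ arg 0 at [0, 0] has sort A, expected D
  (h) : A
  x_A : A


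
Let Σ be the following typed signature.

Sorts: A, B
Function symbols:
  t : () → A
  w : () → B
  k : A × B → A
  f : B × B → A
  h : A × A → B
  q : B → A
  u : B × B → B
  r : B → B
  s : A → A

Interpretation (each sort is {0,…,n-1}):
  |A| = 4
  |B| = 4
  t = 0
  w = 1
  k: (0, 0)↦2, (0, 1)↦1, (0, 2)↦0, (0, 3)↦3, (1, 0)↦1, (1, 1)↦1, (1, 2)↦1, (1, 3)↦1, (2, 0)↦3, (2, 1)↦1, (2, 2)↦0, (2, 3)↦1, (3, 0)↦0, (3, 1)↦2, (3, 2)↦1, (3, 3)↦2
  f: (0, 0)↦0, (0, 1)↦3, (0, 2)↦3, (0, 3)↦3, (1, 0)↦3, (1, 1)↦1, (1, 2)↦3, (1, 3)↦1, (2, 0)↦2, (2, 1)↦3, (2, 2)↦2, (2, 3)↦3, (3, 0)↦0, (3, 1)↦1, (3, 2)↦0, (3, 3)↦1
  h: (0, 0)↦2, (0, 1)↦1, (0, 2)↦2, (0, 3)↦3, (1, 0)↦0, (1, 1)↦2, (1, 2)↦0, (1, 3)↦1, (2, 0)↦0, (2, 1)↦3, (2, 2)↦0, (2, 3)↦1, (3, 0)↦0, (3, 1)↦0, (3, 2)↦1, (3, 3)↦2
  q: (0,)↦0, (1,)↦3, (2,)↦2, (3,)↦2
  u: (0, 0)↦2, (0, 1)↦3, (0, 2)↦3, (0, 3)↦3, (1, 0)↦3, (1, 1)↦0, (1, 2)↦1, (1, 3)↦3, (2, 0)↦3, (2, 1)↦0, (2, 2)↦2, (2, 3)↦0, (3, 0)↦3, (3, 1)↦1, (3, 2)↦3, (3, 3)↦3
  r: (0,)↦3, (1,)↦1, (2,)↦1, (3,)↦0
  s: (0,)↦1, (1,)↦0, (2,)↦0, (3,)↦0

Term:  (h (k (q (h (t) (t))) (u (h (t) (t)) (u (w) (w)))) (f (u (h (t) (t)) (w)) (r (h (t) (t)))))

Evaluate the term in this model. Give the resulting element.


  t = 0
  t = 0
  (h (t) (t)) = h(0, 0) = 2
  (q (h (t) (t))) = q(2,) = 2
  t = 0
  t = 0
  (h (t) (t)) = h(0, 0) = 2
  w = 1
  w = 1
  (u (w) (w)) = u(1, 1) = 0
  (u (h (t) (t)) (u (w) (w))) = u(2, 0) = 3
  (k (q (h (t) (t))) (u (h (t) (t)) (u (w) (w)))) = k(2, 3) = 1
  t = 0
  t = 0
  (h (t) (t)) = h(0, 0) = 2
  w = 1
  (u (h (t) (t)) (w)) = u(2, 1) = 0
  t = 0
  t = 0
  (h (t) (t)) = h(0, 0) = 2
  (r (h (t) (t))) = r(2,) = 1
  (f (u (h (t) (t)) (w)) (r (h (t) (t)))) = f(0, 1) = 3
  (h (k (q (h (t) (t))) (u (h (t) (t)) (u (w) (w)))) (f (u (h (t) (t)) (w)) (r (h (t) (t))))) = h(1, 3) = 1

value = 1


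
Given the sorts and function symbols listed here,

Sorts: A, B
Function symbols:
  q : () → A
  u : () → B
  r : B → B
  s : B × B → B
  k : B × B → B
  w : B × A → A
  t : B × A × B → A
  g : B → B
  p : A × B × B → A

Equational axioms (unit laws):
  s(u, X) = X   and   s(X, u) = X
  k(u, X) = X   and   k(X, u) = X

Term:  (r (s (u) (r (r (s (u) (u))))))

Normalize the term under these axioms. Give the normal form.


1. (r (s (u) (r (r (s (u) (u))))))  →  (r (r (r (s (u) (u)))))
2. (r (r (r (s (u) (u)))))  →  (r (r (r (u))))

normal form = (r (r (r (u))))


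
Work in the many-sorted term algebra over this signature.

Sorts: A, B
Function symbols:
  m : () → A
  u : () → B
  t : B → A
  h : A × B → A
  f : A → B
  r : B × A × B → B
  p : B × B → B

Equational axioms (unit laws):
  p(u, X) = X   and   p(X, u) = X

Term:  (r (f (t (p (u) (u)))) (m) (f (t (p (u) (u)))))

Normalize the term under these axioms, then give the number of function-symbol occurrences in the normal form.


1. (r (f (t (p (u) (u)))) (m) (f (t (p (u) (u)))))  →  (r (f (t (u))) (m) (f (t (p (u) (u)))))
2. (r (f (t (u))) (m) (f (t (p (u) (u)))))  →  (r (f (t (u))) (m) (f (t (u))))
normal form: (r (f (t (u))) (m) (f (t (u))))

size = 8


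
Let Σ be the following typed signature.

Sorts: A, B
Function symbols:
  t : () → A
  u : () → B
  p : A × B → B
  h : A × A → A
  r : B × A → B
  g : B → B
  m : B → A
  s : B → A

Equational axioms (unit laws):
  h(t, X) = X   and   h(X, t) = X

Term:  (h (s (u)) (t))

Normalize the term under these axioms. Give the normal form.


1. (h (s (u)) (t))  →  (s (u))

normal form = (s (u))


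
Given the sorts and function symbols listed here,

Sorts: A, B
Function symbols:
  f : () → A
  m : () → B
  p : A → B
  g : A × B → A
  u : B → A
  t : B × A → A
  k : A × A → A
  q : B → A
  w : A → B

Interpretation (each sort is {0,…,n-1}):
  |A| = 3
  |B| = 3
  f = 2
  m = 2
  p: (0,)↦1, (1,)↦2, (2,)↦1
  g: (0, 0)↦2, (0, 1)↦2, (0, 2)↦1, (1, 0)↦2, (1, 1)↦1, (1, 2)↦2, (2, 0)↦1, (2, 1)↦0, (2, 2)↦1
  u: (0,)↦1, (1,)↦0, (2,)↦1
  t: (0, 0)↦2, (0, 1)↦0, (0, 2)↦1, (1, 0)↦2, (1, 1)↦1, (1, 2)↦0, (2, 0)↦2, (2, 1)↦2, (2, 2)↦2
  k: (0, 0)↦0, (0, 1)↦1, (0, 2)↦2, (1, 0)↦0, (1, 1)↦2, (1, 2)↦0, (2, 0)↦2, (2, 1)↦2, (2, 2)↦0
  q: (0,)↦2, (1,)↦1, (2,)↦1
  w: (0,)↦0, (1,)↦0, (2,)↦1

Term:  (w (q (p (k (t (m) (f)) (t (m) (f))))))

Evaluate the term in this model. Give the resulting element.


  m = 2
  f = 2
  (t (m) (f)) = t(2, 2) = 2
  m = 2
  f = 2
  (t (m) (f)) = t(2, 2) = 2
  (k (t (m) (f)) (t (m) (f))) = k(2, 2) = 0
  (p (k (t (m) (f)) (t (m) (f)))) = p(0,) = 1
  (q (p (k (t (m) (f)) (t (m) (f))))) = q(1,) = 1
  (w (q (p (k (t (m) (f)) (t (m) (f)))))) = w(1,) = 0

value = 0


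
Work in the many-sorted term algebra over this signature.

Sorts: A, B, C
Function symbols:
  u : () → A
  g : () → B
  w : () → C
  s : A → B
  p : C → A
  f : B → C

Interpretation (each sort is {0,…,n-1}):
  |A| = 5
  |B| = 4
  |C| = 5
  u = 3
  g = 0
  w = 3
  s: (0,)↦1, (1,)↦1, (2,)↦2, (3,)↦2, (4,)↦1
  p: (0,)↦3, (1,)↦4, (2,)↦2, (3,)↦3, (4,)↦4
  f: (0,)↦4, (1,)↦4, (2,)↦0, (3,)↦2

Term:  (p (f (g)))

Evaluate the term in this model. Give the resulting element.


  g = 0
  (f (g)) = f(0,) = 4
  (p (f (g))) = p(4,) = 4

value = 4


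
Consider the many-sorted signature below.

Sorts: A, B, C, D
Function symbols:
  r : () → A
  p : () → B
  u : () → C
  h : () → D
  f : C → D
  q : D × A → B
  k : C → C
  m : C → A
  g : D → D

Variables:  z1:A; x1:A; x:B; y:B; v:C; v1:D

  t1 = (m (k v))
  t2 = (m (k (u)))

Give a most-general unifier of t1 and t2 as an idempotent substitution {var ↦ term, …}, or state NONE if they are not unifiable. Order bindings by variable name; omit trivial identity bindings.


{v ↦ (u)}


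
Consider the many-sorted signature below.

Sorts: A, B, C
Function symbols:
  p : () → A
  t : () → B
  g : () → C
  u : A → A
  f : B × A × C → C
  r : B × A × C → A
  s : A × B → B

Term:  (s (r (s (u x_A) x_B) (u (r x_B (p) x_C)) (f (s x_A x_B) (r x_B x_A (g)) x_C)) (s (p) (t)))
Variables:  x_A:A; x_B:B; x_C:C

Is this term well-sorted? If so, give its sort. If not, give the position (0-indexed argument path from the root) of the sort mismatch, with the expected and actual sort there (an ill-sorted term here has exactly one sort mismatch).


        x_A : A
      (u x_A) : A
      x_B : B
    (s (u x_A) x_B) : B
        x_B : B
        (p) : A
        x_C : C
      (r x_B (p) x_C) : A
    (u (r x_B (p) x_C)) : A
        x_A : A
        x_B : B
      (s x_A x_B) : B
        x_B : B
        x_A : A
        (g) : C
      (r x_B x_A (g)) : A
      x_C : C
    (f (s x_A x_B) (r x_B x_A (g)) x_C) : C
  (r (s (u x_A) x_B) (u (r x_B (p) x_C)) (f (s x_A x_B) (r x_B x_A (g)) x_C)) : A
    (p) : A
    (t) : B
  (s (p) (t)) : B
(s (r (s (u x_A) x_B) (u (r x_B (p) x_C)) (f (s x_A x_B) (r x_B x_A (g)) x_C)) (s (p) (t))) : B

well-sorted; sort = B


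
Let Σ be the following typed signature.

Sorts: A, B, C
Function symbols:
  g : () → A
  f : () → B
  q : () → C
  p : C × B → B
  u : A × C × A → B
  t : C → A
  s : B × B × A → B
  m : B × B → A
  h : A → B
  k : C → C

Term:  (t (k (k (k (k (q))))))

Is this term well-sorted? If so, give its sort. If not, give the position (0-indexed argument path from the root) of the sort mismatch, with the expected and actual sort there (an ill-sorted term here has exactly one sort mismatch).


well-sorted; sort = A

          (q) : C
        (k (q)) : C
      (k (k (q))) : C
    (k (k (k (q)))) : C
  (k (k (k (k (q))))) : C
(t (k (k (k (k (q)))))) : A


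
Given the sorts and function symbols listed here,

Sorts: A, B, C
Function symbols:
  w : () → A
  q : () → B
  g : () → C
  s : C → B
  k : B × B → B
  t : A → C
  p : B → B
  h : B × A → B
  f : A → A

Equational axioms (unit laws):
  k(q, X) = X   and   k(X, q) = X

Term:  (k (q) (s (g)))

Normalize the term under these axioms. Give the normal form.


normal form = (s (g))

1. (k (q) (s (g)))  →  (s (g))


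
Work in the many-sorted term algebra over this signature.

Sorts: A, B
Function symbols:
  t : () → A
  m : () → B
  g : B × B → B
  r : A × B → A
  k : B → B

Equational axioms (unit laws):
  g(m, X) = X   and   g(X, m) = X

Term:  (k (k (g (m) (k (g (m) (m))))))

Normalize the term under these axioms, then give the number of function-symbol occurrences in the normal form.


1. (k (k (g (m) (k (g (m) (m))))))  →  (k (k (k (g (m) (m)))))
2. (k (k (k (g (m) (m)))))  →  (k (k (k (m))))
normal form: (k (k (k (m))))

size = 4


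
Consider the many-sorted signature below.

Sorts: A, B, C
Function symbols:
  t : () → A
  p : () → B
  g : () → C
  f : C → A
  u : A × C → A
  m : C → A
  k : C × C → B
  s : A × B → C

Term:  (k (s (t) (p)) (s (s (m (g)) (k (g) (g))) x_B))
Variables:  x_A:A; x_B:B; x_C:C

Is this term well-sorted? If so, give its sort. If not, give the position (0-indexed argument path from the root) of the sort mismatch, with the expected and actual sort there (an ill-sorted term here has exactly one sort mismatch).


    (t) : A
    (p) : B
  (s (t) (p)) : C
        (g) : C
      (m (g)) : A
        (g) : C
        (g) : C
      (k (g) (g)) : B
    (s (m (g)) (k (g) (g))) : C
    x_B : B
  (s (s (m (g)) (k (g) (g))) x_B) : ✗ arg 0 at [1, 0] has sort C, expected A

ill-sorted at position [1, 0]: expected A, got C


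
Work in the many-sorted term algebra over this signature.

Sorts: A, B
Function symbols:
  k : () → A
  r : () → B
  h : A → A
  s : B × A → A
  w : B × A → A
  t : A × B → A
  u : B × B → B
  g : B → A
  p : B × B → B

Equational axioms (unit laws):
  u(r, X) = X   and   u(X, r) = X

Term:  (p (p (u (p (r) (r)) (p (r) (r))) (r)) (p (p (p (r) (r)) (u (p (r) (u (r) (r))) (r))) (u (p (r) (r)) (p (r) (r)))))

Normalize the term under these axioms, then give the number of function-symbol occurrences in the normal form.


1. (p (p (u (p (r) (r)) (p (r) (r))) (r)) (p (p (p (r) (r)) (u (p (r) (u (r) (r))) (r))) (u (p (r) (r)) (p (r) (r)))))  →  (p (p (u (p (r) (r)) (p (r) (r))) (r)) (p (p (p (r) (r)) (p (r) (u (r) (r)))) (u (p (r) (r)) (p (r) (r)))))
2. (p (p (u (p (r) (r)) (p (r) (r))) (r)) (p (p (p (r) (r)) (p (r) (u (r) (r)))) (u (p (r) (r)) (p (r) (r)))))  →  (p (p (u (p (r) (r)) (p (r) (r))) (r)) (p (p (p (r) (r)) (p (r) (r))) (u (p (r) (r)) (p (r) (r)))))
normal form: (p (p (u (p (r) (r)) (p (r) (r))) (r)) (p (p (p (r) (r)) (p (r) (r))) (u (p (r) (r)) (p (r) (r)))))

size = 25


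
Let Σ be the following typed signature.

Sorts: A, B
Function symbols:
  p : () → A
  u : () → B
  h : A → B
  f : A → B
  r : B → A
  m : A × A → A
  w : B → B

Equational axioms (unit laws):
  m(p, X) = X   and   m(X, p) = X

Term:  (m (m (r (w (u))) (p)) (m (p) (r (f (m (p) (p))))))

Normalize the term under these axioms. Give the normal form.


normal form = (m (r (w (u))) (r (f (p))))

1. (m (m (r (w (u))) (p)) (m (p) (r (f (m (p) (p))))))  →  (m (r (w (u))) (m (p) (r (f (m (p) (p))))))
2. (m (r (w (u))) (m (p) (r (f (m (p) (p))))))  →  (m (r (w (u))) (r (f (m (p) (p)))))
3. (m (r (w (u))) (r (f (m (p) (p)))))  →  (m (r (w (u))) (r (f (p))))


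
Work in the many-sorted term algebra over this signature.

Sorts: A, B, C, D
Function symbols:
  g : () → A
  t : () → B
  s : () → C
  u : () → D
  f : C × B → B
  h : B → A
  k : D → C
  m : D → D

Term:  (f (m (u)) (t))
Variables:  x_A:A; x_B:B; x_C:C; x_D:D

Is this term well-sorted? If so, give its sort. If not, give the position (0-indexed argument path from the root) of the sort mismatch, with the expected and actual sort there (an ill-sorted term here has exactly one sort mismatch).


ill-sorted at position [0]: expected C, got D

    (u) : D
  (m (u)) : D
  (t) : B
(f (m (u)) (t)) : ✗ arg 0 at [0] has sort D, expected C


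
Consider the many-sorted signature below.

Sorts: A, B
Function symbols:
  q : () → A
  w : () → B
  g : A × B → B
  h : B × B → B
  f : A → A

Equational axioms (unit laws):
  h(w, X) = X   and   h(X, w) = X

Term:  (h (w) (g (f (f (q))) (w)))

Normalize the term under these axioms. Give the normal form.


1. (h (w) (g (f (f (q))) (w)))  →  (g (f (f (q))) (w))

normal form = (g (f (f (q))) (w))


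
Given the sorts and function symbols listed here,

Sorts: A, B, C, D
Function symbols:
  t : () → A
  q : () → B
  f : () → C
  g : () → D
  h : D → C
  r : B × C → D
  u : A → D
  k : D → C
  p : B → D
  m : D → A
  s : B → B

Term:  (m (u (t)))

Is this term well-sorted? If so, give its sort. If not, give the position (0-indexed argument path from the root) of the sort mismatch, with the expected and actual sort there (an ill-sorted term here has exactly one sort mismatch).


well-sorted; sort = A

    (t) : A
  (u (t)) : D
(m (u (t))) : A


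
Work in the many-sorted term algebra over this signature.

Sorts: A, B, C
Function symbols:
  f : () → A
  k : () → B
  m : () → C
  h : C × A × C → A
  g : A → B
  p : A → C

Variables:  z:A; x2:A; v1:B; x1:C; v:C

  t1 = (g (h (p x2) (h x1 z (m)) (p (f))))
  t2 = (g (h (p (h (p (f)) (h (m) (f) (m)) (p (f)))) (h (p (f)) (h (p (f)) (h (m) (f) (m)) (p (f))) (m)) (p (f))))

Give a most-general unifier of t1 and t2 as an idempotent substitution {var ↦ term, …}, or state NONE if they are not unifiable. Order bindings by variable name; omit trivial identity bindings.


{x1 ↦ (p (f)), x2 ↦ (h (p (f)) (h (m) (f) (m)) (p (f))), z ↦ (h (p (f)) (h (m) (f) (m)) (p (f)))}


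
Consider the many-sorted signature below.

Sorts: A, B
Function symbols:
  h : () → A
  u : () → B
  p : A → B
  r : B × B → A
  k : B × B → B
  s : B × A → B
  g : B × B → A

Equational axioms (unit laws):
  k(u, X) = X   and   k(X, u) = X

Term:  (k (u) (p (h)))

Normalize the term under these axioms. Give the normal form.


normal form = (p (h))

1. (k (u) (p (h)))  →  (p (h))


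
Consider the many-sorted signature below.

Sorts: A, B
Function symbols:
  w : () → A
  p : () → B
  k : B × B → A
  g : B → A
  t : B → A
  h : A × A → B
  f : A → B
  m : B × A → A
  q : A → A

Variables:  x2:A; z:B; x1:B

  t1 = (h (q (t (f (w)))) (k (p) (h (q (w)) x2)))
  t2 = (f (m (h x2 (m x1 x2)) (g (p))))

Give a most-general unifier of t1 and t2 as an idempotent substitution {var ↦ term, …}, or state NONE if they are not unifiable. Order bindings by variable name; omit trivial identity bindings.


head clash or occurs-check failure — not unifiable

NONE (not unifiable)


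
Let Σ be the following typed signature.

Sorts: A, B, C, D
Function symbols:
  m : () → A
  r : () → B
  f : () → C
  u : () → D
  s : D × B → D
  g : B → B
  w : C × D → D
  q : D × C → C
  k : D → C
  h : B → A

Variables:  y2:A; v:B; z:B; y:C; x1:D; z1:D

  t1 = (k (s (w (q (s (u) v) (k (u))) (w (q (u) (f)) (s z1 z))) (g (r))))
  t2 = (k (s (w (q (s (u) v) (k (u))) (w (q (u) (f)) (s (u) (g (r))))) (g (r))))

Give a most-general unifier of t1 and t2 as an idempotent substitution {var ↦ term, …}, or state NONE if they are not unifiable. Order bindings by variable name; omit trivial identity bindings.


{z ↦ (g (r)), z1 ↦ (u)}


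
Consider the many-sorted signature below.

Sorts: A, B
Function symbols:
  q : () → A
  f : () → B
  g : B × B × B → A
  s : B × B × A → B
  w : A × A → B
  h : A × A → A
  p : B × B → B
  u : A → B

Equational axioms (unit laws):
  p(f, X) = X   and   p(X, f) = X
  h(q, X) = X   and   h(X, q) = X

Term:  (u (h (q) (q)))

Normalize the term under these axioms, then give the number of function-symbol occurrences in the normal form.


size = 2

1. (u (h (q) (q)))  →  (u (q))
normal form: (u (q))


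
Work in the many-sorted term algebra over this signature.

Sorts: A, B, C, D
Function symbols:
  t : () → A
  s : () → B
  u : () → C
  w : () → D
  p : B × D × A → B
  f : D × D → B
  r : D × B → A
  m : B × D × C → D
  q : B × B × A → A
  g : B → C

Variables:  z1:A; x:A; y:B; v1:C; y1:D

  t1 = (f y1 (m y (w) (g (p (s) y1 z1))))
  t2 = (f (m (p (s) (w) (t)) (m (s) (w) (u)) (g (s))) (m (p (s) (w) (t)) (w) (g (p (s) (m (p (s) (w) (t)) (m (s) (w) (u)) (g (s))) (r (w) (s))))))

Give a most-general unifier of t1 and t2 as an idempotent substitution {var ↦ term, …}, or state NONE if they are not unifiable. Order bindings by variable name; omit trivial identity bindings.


{y ↦ (p (s) (w) (t)), y1 ↦ (m (p (s) (w) (t)) (m (s) (w) (u)) (g (s))), z1 ↦ (r (w) (s))}


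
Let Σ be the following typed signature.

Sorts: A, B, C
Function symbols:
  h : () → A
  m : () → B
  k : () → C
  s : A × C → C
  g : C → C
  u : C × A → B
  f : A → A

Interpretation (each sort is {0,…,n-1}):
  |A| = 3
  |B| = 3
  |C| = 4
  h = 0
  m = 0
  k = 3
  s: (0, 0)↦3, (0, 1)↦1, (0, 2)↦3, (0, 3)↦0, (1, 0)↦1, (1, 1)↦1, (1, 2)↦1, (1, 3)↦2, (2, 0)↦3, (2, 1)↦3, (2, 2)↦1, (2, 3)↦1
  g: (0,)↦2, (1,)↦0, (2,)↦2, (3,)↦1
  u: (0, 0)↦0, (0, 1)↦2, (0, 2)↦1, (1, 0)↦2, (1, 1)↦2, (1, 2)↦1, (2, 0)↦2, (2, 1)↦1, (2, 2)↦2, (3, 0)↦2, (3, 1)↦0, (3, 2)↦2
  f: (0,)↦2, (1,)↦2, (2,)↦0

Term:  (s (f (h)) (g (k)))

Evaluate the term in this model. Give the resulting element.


value = 3

  h = 0
  (f (h)) = f(0,) = 2
  k = 3
  (g (k)) = g(3,) = 1
  (s (f (h)) (g (k))) = s(2, 1) = 3


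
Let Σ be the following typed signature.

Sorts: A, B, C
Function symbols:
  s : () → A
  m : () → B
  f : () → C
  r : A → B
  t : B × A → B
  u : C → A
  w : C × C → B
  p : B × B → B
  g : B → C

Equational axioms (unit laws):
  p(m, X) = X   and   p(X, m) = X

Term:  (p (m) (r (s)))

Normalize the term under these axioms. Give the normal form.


1. (p (m) (r (s)))  →  (r (s))

normal form = (r (s))


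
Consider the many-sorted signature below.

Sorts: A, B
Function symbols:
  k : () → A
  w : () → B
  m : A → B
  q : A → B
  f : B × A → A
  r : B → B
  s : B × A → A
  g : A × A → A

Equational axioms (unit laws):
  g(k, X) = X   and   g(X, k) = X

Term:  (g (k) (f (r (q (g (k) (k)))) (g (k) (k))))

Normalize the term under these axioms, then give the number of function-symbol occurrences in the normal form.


1. (g (k) (f (r (q (g (k) (k)))) (g (k) (k))))  →  (f (r (q (g (k) (k)))) (g (k) (k)))
2. (f (r (q (g (k) (k)))) (g (k) (k)))  →  (f (r (q (k))) (g (k) (k)))
3. (f (r (q (k))) (g (k) (k)))  →  (f (r (q (k))) (k))
normal form: (f (r (q (k))) (k))

size = 5


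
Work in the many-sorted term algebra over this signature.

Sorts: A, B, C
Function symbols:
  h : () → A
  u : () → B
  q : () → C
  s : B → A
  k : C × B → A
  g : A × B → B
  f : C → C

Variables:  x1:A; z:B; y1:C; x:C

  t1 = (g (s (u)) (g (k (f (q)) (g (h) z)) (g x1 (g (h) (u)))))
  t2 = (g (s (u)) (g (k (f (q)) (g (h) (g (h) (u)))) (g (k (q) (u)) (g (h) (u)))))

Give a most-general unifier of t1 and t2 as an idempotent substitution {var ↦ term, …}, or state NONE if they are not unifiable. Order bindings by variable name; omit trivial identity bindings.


{x1 ↦ (k (q) (u)), z ↦ (g (h) (u))}


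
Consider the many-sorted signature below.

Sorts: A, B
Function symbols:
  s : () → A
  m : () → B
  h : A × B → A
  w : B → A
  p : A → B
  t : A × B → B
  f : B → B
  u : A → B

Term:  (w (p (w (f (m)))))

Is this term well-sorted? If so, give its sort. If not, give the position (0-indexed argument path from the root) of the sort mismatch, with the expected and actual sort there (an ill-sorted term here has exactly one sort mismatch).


        (m) : B
      (f (m)) : B
    (w (f (m))) : A
  (p (w (f (m)))) : B
(w (p (w (f (m))))) : A

well-sorted; sort = A


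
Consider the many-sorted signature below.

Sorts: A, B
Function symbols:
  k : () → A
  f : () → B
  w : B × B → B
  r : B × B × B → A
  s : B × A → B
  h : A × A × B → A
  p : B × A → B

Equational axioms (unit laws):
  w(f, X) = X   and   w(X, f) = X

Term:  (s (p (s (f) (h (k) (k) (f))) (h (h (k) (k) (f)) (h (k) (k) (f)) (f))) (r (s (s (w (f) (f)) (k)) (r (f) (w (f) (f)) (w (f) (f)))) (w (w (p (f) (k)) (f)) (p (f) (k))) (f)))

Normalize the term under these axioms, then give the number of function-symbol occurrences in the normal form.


size = 35

1. (s (p (s (f) (h (k) (k) (f))) (h (h (k) (k) (f)) (h (k) (k) (f)) (f))) (r (s (s (w (f) (f)) (k)) (r (f) (w (f) (f)) (w (f) (f)))) (w (w (p (f) (k)) (f)) (p (f) (k))) (f)))  →  (s (p (s (f) (h (k) (k) (f))) (h (h (k) (k) (f)) (h (k) (k) (f)) (f))) (r (s (s (f) (k)) (r (f) (w (f) (f)) (w (f) (f)))) (w (w (p (f) (k)) (f)) (p (f) (k))) (f)))
2. (s (p (s (f) (h (k) (k) (f))) (h (h (k) (k) (f)) (h (k) (k) (f)) (f))) (r (s (s (f) (k)) (r (f) (w (f) (f)) (w (f) (f)))) (w (w (p (f) (k)) (f)) (p (f) (k))) (f)))  →  (s (p (s (f) (h (k) (k) (f))) (h (h (k) (k) (f)) (h (k) (k) (f)) (f))) (r (s (s (f) (k)) (r (f) (f) (w (f) (f)))) (w (w (p (f) (k)) (f)) (p (f) (k))) (f)))
3. (s (p (s (f) (h (k) (k) (f))) (h (h (k) (k) (f)) (h (k) (k) (f)) (f))) (r (s (s (f) (k)) (r (f) (f) (w (f) (f)))) (w (w (p (f) (k)) (f)) (p (f) (k))) (f)))  →  (s (p (s (f) (h (k) (k) (f))) (h (h (k) (k) (f)) (h (k) (k) (f)) (f))) (r (s (s (f) (k)) (r (f) (f) (f))) (w (w (p (f) (k)) (f)) (p (f) (k))) (f)))
4. (s (p (s (f) (h (k) (k) (f))) (h (h (k) (k) (f)) (h (k) (k) (f)) (f))) (r (s (s (f) (k)) (r (f) (f) (f))) (w (w (p (f) (k)) (f)) (p (f) (k))) (f)))  →  (s (p (s (f) (h (k) (k) (f))) (h (h (k) (k) (f)) (h (k) (k) (f)) (f))) (r (s (s (f) (k)) (r (f) (f) (f))) (w (p (f) (k)) (p (f) (k))) (f)))
normal form: (s (p (s (f) (h (k) (k) (f))) (h (h (k) (k) (f)) (h (k) (k) (f)) (f))) (r (s (s (f) (k)) (r (f) (f) (f))) (w (p (f) (k)) (p (f) (k))) (f)))


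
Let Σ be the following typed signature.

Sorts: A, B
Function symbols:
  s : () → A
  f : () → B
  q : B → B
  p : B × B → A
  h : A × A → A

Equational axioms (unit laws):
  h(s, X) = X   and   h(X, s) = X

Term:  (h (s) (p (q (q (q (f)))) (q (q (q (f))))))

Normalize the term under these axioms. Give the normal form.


1. (h (s) (p (q (q (q (f)))) (q (q (q (f))))))  →  (p (q (q (q (f)))) (q (q (q (f)))))

normal form = (p (q (q (q (f)))) (q (q (q (f)))))


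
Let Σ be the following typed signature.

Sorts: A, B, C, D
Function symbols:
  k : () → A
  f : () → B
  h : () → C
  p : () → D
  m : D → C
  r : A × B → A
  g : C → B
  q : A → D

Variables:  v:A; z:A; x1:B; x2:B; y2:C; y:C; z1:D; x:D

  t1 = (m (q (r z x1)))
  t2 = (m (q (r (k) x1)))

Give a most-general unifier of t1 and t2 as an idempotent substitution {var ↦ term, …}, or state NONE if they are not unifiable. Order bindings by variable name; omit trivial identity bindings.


{z ↦ (k)}


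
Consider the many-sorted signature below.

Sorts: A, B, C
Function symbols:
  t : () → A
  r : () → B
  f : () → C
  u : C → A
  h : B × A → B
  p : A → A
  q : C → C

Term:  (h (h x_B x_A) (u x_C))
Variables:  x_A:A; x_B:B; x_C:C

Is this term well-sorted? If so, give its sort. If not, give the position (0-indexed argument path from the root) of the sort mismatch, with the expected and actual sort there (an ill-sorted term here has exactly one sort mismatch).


    x_B : B
    x_A : A
  (h x_B x_A) : B
    x_C : C
  (u x_C) : A
(h (h x_B x_A) (u x_C)) : B

well-sorted; sort = B


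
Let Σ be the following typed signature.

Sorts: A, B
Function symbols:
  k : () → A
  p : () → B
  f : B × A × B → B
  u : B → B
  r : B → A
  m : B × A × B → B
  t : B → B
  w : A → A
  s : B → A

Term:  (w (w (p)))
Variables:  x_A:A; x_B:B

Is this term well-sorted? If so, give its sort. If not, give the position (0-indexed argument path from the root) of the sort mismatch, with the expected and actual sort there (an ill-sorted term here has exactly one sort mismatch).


ill-sorted at position [0, 0]: expected A, got B

    (p) : B
  (w (p)) : ✗ arg 0 at [0, 0] has sort B, expected A


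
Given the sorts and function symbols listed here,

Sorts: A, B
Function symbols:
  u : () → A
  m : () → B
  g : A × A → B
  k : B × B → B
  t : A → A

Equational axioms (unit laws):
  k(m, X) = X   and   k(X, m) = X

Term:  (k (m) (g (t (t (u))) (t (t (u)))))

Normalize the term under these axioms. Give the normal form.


1. (k (m) (g (t (t (u))) (t (t (u)))))  →  (g (t (t (u))) (t (t (u))))

normal form = (g (t (t (u))) (t (t (u))))


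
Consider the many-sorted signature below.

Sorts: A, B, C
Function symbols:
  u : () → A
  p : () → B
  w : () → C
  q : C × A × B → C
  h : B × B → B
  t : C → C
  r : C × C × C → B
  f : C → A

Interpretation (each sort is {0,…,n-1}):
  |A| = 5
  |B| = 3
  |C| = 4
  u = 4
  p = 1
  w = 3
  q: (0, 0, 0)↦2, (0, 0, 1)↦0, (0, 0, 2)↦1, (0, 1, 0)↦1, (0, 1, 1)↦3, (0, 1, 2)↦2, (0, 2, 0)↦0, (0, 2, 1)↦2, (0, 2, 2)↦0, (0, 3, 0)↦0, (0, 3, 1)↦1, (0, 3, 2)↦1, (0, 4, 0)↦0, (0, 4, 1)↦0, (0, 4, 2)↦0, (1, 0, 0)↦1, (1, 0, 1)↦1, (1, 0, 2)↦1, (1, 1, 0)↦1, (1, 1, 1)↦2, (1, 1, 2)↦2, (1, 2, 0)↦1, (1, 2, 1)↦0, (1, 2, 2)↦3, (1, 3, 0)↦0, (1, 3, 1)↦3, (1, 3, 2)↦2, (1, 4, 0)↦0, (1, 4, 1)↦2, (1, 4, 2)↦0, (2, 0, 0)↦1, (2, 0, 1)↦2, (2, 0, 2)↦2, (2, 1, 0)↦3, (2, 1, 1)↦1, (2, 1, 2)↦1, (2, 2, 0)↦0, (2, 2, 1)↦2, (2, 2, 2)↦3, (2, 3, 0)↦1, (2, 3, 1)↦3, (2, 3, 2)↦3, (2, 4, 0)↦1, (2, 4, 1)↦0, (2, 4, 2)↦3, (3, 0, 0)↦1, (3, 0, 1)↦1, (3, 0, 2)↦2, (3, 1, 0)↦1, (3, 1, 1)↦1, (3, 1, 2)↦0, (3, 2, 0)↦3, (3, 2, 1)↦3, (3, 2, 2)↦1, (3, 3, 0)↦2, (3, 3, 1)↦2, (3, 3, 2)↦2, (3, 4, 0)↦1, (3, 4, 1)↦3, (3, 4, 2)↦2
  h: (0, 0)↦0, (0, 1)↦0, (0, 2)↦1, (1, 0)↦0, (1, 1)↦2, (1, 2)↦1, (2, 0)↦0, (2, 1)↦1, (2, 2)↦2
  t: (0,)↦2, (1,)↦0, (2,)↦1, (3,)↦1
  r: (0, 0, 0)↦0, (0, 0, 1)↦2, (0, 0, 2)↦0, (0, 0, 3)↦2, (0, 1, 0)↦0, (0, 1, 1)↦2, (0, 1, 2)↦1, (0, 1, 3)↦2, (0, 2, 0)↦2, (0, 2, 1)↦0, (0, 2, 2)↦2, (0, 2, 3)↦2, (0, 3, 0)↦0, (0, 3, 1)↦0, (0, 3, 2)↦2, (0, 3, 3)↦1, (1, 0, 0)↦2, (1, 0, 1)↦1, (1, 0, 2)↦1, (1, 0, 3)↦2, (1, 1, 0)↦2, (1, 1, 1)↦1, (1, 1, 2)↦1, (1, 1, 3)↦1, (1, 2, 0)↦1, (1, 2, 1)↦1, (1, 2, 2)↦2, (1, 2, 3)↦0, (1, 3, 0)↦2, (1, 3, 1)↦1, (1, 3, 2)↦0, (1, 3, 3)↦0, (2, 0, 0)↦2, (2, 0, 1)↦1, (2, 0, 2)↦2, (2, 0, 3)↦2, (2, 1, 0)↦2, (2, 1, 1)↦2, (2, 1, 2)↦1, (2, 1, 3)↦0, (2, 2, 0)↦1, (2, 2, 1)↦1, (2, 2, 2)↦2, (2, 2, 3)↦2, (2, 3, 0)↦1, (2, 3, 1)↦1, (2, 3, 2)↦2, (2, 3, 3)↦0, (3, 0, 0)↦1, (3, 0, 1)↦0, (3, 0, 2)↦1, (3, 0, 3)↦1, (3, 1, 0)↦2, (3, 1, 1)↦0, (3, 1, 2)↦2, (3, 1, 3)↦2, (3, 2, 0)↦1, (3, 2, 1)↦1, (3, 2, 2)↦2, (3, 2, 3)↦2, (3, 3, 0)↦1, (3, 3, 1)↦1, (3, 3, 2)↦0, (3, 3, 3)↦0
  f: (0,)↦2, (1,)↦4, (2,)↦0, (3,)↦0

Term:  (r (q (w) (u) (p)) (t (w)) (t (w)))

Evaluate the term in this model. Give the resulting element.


  w = 3
  u = 4
  p = 1
  (q (w) (u) (p)) = q(3, 4, 1) = 3
  w = 3
  (t (w)) = t(3,) = 1
  w = 3
  (t (w)) = t(3,) = 1
  (r (q (w) (u) (p)) (t (w)) (t (w))) = r(3, 1, 1) = 0

value = 0


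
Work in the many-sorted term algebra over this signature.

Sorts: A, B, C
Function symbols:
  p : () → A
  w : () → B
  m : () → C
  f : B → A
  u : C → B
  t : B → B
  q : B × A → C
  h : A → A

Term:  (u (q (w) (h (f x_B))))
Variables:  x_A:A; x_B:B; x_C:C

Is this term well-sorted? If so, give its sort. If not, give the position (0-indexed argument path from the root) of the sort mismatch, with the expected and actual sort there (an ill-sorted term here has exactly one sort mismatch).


well-sorted; sort = B

    (w) : B
        x_B : B
      (f x_B) : A
    (h (f x_B)) : A
  (q (w) (h (f x_B))) : C
(u (q (w) (h (f x_B)))) : B


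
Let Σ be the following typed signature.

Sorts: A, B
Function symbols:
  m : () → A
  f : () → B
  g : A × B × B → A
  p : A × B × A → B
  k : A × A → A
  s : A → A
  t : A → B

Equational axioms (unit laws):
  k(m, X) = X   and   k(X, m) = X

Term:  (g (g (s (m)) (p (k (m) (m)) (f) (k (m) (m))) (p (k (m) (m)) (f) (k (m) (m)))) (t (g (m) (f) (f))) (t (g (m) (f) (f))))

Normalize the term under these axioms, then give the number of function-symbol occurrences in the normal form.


1. (g (g (s (m)) (p (k (m) (m)) (f) (k (m) (m))) (p (k (m) (m)) (f) (k (m) (m)))) (t (g (m) (f) (f))) (t (g (m) (f) (f))))  →  (g (g (s (m)) (p (m) (f) (k (m) (m))) (p (k (m) (m)) (f) (k (m) (m)))) (t (g (m) (f) (f))) (t (g (m) (f) (f))))
2. (g (g (s (m)) (p (m) (f) (k (m) (m))) (p (k (m) (m)) (f) (k (m) (m)))) (t (g (m) (f) (f))) (t (g (m) (f) (f))))  →  (g (g (s (m)) (p (m) (f) (m)) (p (k (m) (m)) (f) (k (m) (m)))) (t (g (m) (f) (f))) (t (g (m) (f) (f))))
3. (g (g (s (m)) (p (m) (f) (m)) (p (k (m) (m)) (f) (k (m) (m)))) (t (g (m) (f) (f))) (t (g (m) (f) (f))))  →  (g (g (s (m)) (p (m) (f) (m)) (p (m) (f) (k (m) (m)))) (t (g (m) (f) (f))) (t (g (m) (f) (f))))
4. (g (g (s (m)) (p (m) (f) (m)) (p (m) (f) (k (m) (m)))) (t (g (m) (f) (f))) (t (g (m) (f) (f))))  →  (g (g (s (m)) (p (m) (f) (m)) (p (m) (f) (m))) (t (g (m) (f) (f))) (t (g (m) (f) (f))))
normal form: (g (g (s (m)) (p (m) (f) (m)) (p (m) (f) (m))) (t (g (m) (f) (f))) (t (g (m) (f) (f))))

size = 22


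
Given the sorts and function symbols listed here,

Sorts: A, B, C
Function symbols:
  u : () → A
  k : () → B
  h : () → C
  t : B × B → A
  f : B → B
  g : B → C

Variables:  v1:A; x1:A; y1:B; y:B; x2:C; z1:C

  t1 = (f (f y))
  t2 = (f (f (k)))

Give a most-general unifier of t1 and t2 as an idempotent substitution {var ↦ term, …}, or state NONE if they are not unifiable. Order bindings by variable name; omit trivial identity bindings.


{y ↦ (k)}


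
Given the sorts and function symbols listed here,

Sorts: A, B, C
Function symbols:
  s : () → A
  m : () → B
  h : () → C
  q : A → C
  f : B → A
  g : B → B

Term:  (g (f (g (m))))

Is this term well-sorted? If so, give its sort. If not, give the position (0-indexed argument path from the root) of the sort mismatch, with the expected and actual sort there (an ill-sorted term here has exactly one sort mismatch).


      (m) : B
    (g (m)) : B
  (f (g (m))) : A
(g (f (g (m)))) : ✗ arg 0 at [0] has sort A, expected B

ill-sorted at position [0]: expected B, got A
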